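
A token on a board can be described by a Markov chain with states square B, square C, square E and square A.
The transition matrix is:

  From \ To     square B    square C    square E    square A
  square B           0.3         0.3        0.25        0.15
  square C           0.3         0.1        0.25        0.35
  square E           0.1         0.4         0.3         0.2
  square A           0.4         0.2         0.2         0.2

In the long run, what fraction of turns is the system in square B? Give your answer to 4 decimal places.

0.2722

Let the stationary distribution be π with π = πP and π_1 + π_2 + π_3 + π_4 = 1.
π_1 = 0.3·π_1 + 0.3·π_2 + 0.1·π_3 + 0.4·π_4
π_2 = 0.3·π_1 + 0.1·π_2 + 0.4·π_3 + 0.2·π_4
π_3 = 0.25·π_1 + 0.25·π_2 + 0.3·π_3 + 0.2·π_4
Solving with the normalization constraint gives π = (0.2722, 0.2523, 0.2514, 0.2242).
So the stationary probability of square B is 0.2722.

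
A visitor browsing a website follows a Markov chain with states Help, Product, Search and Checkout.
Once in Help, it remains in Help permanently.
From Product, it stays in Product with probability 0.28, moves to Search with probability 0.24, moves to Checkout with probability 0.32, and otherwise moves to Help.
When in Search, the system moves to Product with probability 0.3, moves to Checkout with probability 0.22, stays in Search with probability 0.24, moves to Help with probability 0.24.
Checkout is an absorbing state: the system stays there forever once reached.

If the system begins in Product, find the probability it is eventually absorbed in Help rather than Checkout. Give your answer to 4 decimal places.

Let h(s) be the probability of absorption at Help starting from transient state s. Then h(Help) = 1 and h(Checkout) = 0. By first-step analysis:
h(Product) = 0.16·1 + 0.28·h(Product) + 0.24·h(Search) + 0.32·0
h(Search) = 0.24·1 + 0.3·h(Product) + 0.24·h(Search) + 0.22·0
Solving: h(Product) = 0.3771, h(Search) = 0.4646.
Starting from Product, the probability is 0.3771.

0.3771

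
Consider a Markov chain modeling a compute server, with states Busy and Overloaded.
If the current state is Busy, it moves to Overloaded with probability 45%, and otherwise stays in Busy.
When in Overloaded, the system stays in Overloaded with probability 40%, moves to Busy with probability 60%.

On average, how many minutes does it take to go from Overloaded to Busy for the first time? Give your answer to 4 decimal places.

1.6667

Let t(s) be the expected number of minutes to first reach Busy from state s, with t(Busy) = 0. Conditioning on the first minute:
t(Overloaded) = 1 + 0.4·t(Overloaded)
Solving: t(Overloaded) = 1.6667.
Expected minutes from Overloaded to Busy: 1.6667.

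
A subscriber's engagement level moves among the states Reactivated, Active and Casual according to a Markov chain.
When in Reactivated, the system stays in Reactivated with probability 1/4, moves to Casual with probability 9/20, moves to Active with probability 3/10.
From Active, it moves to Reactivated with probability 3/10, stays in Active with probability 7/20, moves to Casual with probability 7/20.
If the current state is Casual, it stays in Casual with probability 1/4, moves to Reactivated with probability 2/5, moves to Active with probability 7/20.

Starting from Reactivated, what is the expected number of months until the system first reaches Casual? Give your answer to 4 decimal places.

2.3899

Let t(s) be the expected number of months to first reach Casual from state s, with t(Casual) = 0. Conditioning on the first month:
t(Reactivated) = 1 + 0.25·t(Reactivated) + 0.3·t(Active)
t(Active) = 1 + 0.3·t(Reactivated) + 0.35·t(Active)
Solving: t(Reactivated) = 2.3899, t(Active) = 2.6415.
Expected months from Reactivated to Casual: 2.3899.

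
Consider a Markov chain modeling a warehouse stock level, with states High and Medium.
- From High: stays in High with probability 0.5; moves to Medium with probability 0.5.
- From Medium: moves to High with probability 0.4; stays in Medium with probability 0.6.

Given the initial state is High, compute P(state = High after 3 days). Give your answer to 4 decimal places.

Propagate the distribution vector 3 days from High.
After 0 days: (1.0000, 0.0000)
After 1 day: (0.5000, 0.5000)
After 2 days: (0.4500, 0.5500)
After 3 days: (0.4450, 0.5550)
P(in High after 3 days) = 0.4450

0.4450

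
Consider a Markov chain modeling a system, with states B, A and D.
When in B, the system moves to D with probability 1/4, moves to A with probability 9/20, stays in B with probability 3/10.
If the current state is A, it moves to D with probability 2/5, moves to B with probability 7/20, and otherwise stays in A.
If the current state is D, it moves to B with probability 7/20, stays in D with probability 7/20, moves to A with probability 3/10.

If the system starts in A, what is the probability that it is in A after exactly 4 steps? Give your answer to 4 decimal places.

Propagate the distribution vector 4 steps from A.
After 0 steps: (0.0000, 1.0000, 0.0000)
After 1 step: (0.3500, 0.2500, 0.4000)
After 2 steps: (0.3325, 0.3400, 0.3275)
After 3 steps: (0.3334, 0.3329, 0.3338)
After 4 steps: (0.3333, 0.3334, 0.3333)
P(in A after 4 steps) = 0.3334

0.3334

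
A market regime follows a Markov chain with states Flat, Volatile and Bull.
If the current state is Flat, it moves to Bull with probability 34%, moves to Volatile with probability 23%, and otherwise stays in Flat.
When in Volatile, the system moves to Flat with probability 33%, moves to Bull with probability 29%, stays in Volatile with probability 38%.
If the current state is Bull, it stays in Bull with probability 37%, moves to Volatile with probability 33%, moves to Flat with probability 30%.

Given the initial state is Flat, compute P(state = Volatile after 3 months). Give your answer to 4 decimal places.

Propagate the distribution vector 3 months from Flat.
After 0 months: (1.0000, 0.0000, 0.0000)
After 1 month: (0.4300, 0.2300, 0.3400)
After 2 months: (0.3628, 0.2985, 0.3387)
After 3 months: (0.3561, 0.3086, 0.3352)
P(in Volatile after 3 months) = 0.3086

0.3086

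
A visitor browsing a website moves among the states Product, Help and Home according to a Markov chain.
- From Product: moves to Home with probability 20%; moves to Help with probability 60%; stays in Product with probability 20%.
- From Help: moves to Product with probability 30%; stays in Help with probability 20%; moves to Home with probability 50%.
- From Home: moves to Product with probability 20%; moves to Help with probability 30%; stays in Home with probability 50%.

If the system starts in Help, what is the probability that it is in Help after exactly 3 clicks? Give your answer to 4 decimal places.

0.3290

Propagate the distribution vector 3 clicks from Help.
After 0 clicks: (0.0000, 1.0000, 0.0000)
After 1 click: (0.3000, 0.2000, 0.5000)
After 2 clicks: (0.2200, 0.3700, 0.4100)
After 3 clicks: (0.2370, 0.3290, 0.4340)
P(in Help after 3 clicks) = 0.3290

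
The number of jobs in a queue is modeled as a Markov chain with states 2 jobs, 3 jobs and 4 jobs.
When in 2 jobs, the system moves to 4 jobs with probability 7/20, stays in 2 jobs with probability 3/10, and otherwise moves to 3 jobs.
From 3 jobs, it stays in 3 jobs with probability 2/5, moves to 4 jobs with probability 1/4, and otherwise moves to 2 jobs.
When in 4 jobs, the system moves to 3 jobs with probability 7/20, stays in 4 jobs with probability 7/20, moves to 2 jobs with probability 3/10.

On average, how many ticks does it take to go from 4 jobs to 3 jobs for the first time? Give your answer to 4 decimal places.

2.8571

Let t(s) be the expected number of ticks to first reach 3 jobs from state s, with t(3 jobs) = 0. Conditioning on the first tick:
t(2 jobs) = 1 + 0.3·t(2 jobs) + 0.35·t(4 jobs)
t(4 jobs) = 1 + 0.3·t(2 jobs) + 0.35·t(4 jobs)
Solving: t(2 jobs) = 2.8571, t(4 jobs) = 2.8571.
Expected ticks from 4 jobs to 3 jobs: 2.8571.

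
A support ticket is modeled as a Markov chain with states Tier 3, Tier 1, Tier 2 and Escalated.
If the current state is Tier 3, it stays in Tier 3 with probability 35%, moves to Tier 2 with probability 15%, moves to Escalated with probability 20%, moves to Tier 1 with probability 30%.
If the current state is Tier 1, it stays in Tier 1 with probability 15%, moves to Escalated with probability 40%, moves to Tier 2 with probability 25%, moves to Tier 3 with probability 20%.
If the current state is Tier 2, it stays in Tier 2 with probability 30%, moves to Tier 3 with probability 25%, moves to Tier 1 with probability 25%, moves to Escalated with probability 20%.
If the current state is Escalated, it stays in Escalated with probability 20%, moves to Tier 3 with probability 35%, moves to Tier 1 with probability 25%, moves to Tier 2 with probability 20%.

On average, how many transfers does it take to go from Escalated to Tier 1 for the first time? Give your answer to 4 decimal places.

3.7526

Let t(s) be the expected number of transfers to first reach Tier 1 from state s, with t(Tier 1) = 0. Conditioning on the first transfer:
t(Tier 3) = 1 + 0.35·t(Tier 3) + 0.15·t(Tier 2) + 0.2·t(Escalated)
t(Tier 2) = 1 + 0.25·t(Tier 3) + 0.3·t(Tier 2) + 0.2·t(Escalated)
t(Escalated) = 1 + 0.35·t(Tier 3) + 0.2·t(Tier 2) + 0.2·t(Escalated)
Solving: t(Tier 3) = 3.5639, t(Tier 2) = 3.7736, t(Escalated) = 3.7526.
Expected transfers from Escalated to Tier 1: 3.7526.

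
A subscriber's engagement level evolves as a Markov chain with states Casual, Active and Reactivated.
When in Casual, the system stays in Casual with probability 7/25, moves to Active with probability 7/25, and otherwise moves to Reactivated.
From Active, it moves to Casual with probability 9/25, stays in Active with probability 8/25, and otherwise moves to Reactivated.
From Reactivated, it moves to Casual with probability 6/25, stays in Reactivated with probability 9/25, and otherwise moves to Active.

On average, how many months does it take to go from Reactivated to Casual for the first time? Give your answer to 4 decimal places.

Let t(s) be the expected number of months to first reach Casual from state s, with t(Casual) = 0. Conditioning on the first month:
t(Active) = 1 + 0.32·t(Active) + 0.32·t(Reactivated)
t(Reactivated) = 1 + 0.4·t(Active) + 0.36·t(Reactivated)
Solving: t(Active) = 3.1250, t(Reactivated) = 3.5156.
Expected months from Reactivated to Casual: 3.5156.

3.5156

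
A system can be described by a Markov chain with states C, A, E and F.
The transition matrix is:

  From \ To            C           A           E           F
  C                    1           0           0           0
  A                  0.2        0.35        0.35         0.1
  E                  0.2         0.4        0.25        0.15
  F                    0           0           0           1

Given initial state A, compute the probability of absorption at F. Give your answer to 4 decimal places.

Let h(s) be the probability of absorption at F starting from transient state s. Then h(F) = 1 and h(C) = 0. By first-step analysis:
h(A) = 0.2·0 + 0.35·h(A) + 0.35·h(E) + 0.1·1
h(E) = 0.2·0 + 0.4·h(A) + 0.25·h(E) + 0.15·1
Solving: h(A) = 0.3669, h(E) = 0.3957.
Starting from A, the probability is 0.3669.

0.3669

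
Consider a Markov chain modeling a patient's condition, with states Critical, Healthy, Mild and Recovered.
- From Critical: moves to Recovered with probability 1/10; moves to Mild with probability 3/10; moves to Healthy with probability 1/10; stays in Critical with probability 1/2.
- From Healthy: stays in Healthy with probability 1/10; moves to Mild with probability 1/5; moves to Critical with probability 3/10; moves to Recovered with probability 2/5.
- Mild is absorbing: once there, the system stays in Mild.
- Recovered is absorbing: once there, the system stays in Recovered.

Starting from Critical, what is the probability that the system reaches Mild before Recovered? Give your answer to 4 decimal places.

0.6905

Let h(s) be the probability of absorption at Mild starting from transient state s. Then h(Mild) = 1 and h(Recovered) = 0. By first-step analysis:
h(Critical) = 0.5·h(Critical) + 0.1·h(Healthy) + 0.3·1 + 0.1·0
h(Healthy) = 0.3·h(Critical) + 0.1·h(Healthy) + 0.2·1 + 0.4·0
Solving: h(Critical) = 0.6905, h(Healthy) = 0.4524.
Starting from Critical, the probability is 0.6905.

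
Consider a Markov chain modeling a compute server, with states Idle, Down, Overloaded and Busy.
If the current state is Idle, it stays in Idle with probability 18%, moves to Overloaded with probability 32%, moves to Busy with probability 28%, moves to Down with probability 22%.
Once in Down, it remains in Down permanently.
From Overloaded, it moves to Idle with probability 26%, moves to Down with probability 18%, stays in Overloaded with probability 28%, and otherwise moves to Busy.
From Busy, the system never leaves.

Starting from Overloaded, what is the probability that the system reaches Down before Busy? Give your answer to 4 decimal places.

0.4038

Let h(s) be the probability of absorption at Down starting from transient state s. Then h(Down) = 1 and h(Busy) = 0. By first-step analysis:
h(Idle) = 0.18·h(Idle) + 0.22·1 + 0.32·h(Overloaded) + 0.28·0
h(Overloaded) = 0.26·h(Idle) + 0.18·1 + 0.28·h(Overloaded) + 0.28·0
Solving: h(Idle) = 0.4259, h(Overloaded) = 0.4038.
Starting from Overloaded, the probability is 0.4038.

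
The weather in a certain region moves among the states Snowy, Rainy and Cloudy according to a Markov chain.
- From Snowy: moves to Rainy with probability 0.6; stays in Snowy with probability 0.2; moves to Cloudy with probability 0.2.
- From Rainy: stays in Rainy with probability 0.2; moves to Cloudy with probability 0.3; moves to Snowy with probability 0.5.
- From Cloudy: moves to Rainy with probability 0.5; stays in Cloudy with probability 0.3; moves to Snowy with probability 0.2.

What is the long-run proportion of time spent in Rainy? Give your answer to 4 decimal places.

Let the stationary distribution be π with π = πP and π_1 + π_2 + π_3 = 1.
π_1 = 0.2·π_1 + 0.5·π_2 + 0.2·π_3
π_2 = 0.6·π_1 + 0.2·π_2 + 0.5·π_3
Solving with the normalization constraint gives π = (0.3228, 0.4094, 0.2677).
So the stationary probability of Rainy is 0.4094.

0.4094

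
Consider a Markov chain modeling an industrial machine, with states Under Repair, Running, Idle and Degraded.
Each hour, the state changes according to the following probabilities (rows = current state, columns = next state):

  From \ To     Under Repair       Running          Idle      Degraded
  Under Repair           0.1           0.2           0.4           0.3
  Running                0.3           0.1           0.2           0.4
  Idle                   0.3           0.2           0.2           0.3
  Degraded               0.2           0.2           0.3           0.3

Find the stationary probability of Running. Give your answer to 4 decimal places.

0.1818

Let the stationary distribution be π with π = πP and π_1 + π_2 + π_3 + π_4 = 1.
π_1 = 0.1·π_1 + 0.3·π_2 + 0.3·π_3 + 0.2·π_4
π_2 = 0.2·π_1 + 0.1·π_2 + 0.2·π_3 + 0.2·π_4
π_3 = 0.4·π_1 + 0.2·π_2 + 0.2·π_3 + 0.3·π_4
Solving with the normalization constraint gives π = (0.2235, 0.1818, 0.2765, 0.3182).
So the stationary probability of Running is 0.1818.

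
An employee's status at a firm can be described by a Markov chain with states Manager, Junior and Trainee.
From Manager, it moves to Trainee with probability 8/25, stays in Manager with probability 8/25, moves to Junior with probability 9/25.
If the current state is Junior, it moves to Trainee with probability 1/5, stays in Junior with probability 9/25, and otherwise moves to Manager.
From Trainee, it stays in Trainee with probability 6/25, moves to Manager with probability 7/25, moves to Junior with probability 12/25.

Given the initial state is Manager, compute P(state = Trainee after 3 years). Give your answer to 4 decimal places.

0.2521

Propagate the distribution vector 3 years from Manager.
After 0 years: (1.0000, 0.0000, 0.0000)
After 1 year: (0.3200, 0.3600, 0.3200)
After 2 years: (0.3504, 0.3984, 0.2512)
After 3 years: (0.3578, 0.3901, 0.2521)
P(in Trainee after 3 years) = 0.2521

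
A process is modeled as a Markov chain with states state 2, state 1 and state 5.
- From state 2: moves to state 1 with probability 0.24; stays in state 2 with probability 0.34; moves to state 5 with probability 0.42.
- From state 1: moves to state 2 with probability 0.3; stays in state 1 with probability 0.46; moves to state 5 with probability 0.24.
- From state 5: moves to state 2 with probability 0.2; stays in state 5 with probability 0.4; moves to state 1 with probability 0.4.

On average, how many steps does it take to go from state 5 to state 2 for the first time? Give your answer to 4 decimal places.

4.1228

Let t(s) be the expected number of steps to first reach state 2 from state s, with t(state 2) = 0. Conditioning on the first step:
t(state 1) = 1 + 0.46·t(state 1) + 0.24·t(state 5)
t(state 5) = 1 + 0.4·t(state 1) + 0.4·t(state 5)
Solving: t(state 1) = 3.6842, t(state 5) = 4.1228.
Expected steps from state 5 to state 2: 4.1228.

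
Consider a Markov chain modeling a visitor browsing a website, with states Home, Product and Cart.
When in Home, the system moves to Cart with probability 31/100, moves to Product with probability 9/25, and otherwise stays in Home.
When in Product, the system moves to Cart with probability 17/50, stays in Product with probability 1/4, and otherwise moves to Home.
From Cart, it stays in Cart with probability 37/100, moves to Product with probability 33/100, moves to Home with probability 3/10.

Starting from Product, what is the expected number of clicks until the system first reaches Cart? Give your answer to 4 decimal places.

3.0431

Let t(s) be the expected number of clicks to first reach Cart from state s, with t(Cart) = 0. Conditioning on the first click:
t(Home) = 1 + 0.33·t(Home) + 0.36·t(Product)
t(Product) = 1 + 0.41·t(Home) + 0.25·t(Product)
Solving: t(Home) = 3.1276, t(Product) = 3.0431.
Expected clicks from Product to Cart: 3.0431.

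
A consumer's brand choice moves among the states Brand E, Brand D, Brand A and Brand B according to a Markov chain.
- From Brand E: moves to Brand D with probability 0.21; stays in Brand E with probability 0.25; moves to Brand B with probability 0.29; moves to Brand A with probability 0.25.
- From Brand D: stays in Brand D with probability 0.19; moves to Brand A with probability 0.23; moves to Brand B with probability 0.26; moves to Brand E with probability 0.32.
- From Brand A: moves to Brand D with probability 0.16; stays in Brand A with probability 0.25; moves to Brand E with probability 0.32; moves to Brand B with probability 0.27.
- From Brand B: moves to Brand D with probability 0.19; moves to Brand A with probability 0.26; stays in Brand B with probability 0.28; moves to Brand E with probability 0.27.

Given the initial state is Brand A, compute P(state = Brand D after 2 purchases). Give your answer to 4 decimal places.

0.1889

Propagate the distribution vector 2 purchases from Brand A.
After 0 purchases: (0.0000, 0.0000, 1.0000, 0.0000)
After 1 purchase: (0.3200, 0.1600, 0.2500, 0.2700)
After 2 purchases: (0.2841, 0.1889, 0.2495, 0.2775)
P(in Brand D after 2 purchases) = 0.1889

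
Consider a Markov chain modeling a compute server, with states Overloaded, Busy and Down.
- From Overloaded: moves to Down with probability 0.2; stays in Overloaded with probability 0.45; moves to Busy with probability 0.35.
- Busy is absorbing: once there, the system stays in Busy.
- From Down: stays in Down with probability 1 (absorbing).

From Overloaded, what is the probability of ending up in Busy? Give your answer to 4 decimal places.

Let h(s) be the probability of absorption at Busy starting from transient state s. Then h(Busy) = 1 and h(Down) = 0. By first-step analysis:
h(Overloaded) = 0.45·h(Overloaded) + 0.35·1 + 0.2·0
Solving: h(Overloaded) = 0.6364.
Starting from Overloaded, the probability is 0.6364.

0.6364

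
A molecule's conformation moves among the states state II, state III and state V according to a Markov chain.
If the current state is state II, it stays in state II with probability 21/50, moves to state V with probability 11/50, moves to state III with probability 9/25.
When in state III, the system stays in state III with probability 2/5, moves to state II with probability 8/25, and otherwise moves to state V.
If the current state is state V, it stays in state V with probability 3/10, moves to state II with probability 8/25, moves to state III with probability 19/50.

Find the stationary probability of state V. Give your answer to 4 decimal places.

Let the stationary distribution be π with π = πP and π_1 + π_2 + π_3 = 1.
π_1 = 0.42·π_1 + 0.32·π_2 + 0.32·π_3
π_2 = 0.36·π_1 + 0.4·π_2 + 0.38·π_3
Solving with the normalization constraint gives π = (0.3556, 0.3805, 0.2639).
So the stationary probability of state V is 0.2639.

0.2639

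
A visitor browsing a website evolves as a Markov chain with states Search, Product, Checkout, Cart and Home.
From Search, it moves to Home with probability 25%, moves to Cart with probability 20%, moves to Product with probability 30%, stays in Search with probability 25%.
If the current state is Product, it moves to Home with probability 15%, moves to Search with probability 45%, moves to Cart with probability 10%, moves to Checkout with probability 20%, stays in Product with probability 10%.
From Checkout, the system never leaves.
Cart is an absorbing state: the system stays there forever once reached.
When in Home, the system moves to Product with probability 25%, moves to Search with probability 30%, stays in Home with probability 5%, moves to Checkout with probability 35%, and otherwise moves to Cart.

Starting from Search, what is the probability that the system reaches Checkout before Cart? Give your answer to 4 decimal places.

0.4365

Let h(s) be the probability of absorption at Checkout starting from transient state s. Then h(Checkout) = 1 and h(Cart) = 0. By first-step analysis:
h(Search) = 0.25·h(Search) + 0.3·h(Product) + 0.2·0 + 0.25·h(Home)
h(Product) = 0.45·h(Search) + 0.1·h(Product) + 0.2·1 + 0.1·0 + 0.15·h(Home)
h(Home) = 0.3·h(Search) + 0.25·h(Product) + 0.35·1 + 0.05·0 + 0.05·h(Home)
Solving: h(Search) = 0.4365, h(Product) = 0.5489, h(Home) = 0.6507.
Starting from Search, the probability is 0.4365.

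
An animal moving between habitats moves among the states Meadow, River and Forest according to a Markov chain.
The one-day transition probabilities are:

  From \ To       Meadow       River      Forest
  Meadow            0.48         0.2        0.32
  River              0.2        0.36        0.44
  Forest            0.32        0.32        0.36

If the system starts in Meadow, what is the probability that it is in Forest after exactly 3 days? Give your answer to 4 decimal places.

Propagate the distribution vector 3 days from Meadow.
After 0 days: (1.0000, 0.0000, 0.0000)
After 1 day: (0.4800, 0.2000, 0.3200)
After 2 days: (0.3728, 0.2704, 0.3568)
After 3 days: (0.3472, 0.2861, 0.3667)
P(in Forest after 3 days) = 0.3667

0.3667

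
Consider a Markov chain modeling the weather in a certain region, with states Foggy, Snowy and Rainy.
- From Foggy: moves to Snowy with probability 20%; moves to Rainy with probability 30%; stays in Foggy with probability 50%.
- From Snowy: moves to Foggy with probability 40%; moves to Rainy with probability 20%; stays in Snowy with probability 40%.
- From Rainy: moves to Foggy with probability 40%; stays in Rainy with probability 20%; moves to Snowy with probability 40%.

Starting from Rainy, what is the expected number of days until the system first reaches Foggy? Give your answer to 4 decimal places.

2.5000

Let t(s) be the expected number of days to first reach Foggy from state s, with t(Foggy) = 0. Conditioning on the first day:
t(Snowy) = 1 + 0.4·t(Snowy) + 0.2·t(Rainy)
t(Rainy) = 1 + 0.4·t(Snowy) + 0.2·t(Rainy)
Solving: t(Snowy) = 2.5000, t(Rainy) = 2.5000.
Expected days from Rainy to Foggy: 2.5000.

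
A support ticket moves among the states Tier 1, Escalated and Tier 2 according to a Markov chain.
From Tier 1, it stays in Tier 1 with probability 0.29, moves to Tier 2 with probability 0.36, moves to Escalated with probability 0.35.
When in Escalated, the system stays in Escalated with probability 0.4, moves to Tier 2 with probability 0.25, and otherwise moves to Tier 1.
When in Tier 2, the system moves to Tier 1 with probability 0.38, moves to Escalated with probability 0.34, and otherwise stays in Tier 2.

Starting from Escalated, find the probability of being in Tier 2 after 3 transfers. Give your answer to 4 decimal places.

0.2959

Propagate the distribution vector 3 transfers from Escalated.
After 0 transfers: (0.0000, 1.0000, 0.0000)
After 1 transfer: (0.3500, 0.4000, 0.2500)
After 2 transfers: (0.3365, 0.3675, 0.2960)
After 3 transfers: (0.3387, 0.3654, 0.2959)
P(in Tier 2 after 3 transfers) = 0.2959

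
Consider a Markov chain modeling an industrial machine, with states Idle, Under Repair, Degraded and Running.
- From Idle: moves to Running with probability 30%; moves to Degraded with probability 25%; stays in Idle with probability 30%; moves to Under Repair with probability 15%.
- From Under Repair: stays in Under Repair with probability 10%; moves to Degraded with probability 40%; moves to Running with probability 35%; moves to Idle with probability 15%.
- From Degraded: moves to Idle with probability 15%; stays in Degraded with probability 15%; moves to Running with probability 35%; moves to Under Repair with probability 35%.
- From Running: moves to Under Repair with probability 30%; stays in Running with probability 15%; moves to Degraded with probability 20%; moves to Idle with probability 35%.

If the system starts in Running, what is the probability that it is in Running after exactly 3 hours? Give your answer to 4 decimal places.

Propagate the distribution vector 3 hours from Running.
After 0 hours: (0.0000, 0.0000, 0.0000, 1.0000)
After 1 hour: (0.3500, 0.3000, 0.2000, 0.1500)
After 2 hours: (0.2325, 0.1975, 0.2675, 0.3025)
After 3 hours: (0.2454, 0.2390, 0.2378, 0.2779)
P(in Running after 3 hours) = 0.2779

0.2779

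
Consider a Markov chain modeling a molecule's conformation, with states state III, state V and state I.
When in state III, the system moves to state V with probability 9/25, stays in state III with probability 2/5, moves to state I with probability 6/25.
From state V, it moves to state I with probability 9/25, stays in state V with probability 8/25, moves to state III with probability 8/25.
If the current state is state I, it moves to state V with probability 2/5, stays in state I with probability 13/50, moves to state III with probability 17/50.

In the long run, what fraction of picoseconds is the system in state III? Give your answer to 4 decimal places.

0.3541

Let the stationary distribution be π with π = πP and π_1 + π_2 + π_3 = 1.
π_1 = 0.4·π_1 + 0.32·π_2 + 0.34·π_3
π_2 = 0.36·π_1 + 0.32·π_2 + 0.4·π_3
Solving with the normalization constraint gives π = (0.3541, 0.3573, 0.2886).
So the stationary probability of state III is 0.3541.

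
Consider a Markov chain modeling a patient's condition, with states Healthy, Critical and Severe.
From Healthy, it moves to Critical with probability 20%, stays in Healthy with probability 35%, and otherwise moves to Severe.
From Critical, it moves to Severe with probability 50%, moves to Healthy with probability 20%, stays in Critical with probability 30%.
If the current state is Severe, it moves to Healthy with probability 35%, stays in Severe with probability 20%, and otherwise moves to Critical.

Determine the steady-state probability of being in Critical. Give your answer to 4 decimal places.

Let the stationary distribution be π with π = πP and π_1 + π_2 + π_3 = 1.
π_1 = 0.35·π_1 + 0.2·π_2 + 0.35·π_3
π_2 = 0.2·π_1 + 0.3·π_2 + 0.45·π_3
Solving with the normalization constraint gives π = (0.3011, 0.3258, 0.3730).
So the stationary probability of Critical is 0.3258.

0.3258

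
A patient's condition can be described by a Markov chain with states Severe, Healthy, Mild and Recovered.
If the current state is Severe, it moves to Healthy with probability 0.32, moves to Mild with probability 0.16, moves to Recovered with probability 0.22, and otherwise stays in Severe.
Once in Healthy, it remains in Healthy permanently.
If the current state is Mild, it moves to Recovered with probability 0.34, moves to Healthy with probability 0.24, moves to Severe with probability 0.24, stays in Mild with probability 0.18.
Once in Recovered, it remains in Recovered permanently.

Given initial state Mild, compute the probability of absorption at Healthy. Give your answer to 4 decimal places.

0.4571

Let h(s) be the probability of absorption at Healthy starting from transient state s. Then h(Healthy) = 1 and h(Recovered) = 0. By first-step analysis:
h(Severe) = 0.3·h(Severe) + 0.32·1 + 0.16·h(Mild) + 0.22·0
h(Mild) = 0.24·h(Severe) + 0.24·1 + 0.18·h(Mild) + 0.34·0
Solving: h(Severe) = 0.5616, h(Mild) = 0.4571.
Starting from Mild, the probability is 0.4571.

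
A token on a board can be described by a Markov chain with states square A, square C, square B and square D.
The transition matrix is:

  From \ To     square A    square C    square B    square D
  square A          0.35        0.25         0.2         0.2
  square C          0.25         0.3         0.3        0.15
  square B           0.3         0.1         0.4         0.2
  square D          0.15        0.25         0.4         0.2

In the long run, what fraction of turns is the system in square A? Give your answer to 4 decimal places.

Let the stationary distribution be π with π = πP and π_1 + π_2 + π_3 + π_4 = 1.
π_1 = 0.35·π_1 + 0.25·π_2 + 0.3·π_3 + 0.15·π_4
π_2 = 0.25·π_1 + 0.3·π_2 + 0.1·π_3 + 0.25·π_4
π_3 = 0.2·π_1 + 0.3·π_2 + 0.4·π_3 + 0.4·π_4
Solving with the normalization constraint gives π = (0.2747, 0.2120, 0.3239, 0.1894).
So the stationary probability of square A is 0.2747.

0.2747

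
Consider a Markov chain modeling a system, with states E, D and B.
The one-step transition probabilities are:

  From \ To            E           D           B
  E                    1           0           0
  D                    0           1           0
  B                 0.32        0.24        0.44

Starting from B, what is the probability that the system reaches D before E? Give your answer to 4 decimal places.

0.4286

Let h(s) be the probability of absorption at D starting from transient state s. Then h(D) = 1 and h(E) = 0. By first-step analysis:
h(B) = 0.32·0 + 0.24·1 + 0.44·h(B)
Solving: h(B) = 0.4286.
Starting from B, the probability is 0.4286.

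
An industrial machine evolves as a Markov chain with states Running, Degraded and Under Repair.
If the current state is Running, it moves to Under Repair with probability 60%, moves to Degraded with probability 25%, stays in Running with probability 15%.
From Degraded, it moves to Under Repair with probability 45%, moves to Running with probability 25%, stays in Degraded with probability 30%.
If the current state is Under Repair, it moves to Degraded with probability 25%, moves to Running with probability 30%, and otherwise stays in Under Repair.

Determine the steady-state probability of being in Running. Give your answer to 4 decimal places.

Let the stationary distribution be π with π = πP and π_1 + π_2 + π_3 = 1.
π_1 = 0.15·π_1 + 0.25·π_2 + 0.3·π_3
π_2 = 0.25·π_1 + 0.3·π_2 + 0.25·π_3
Solving with the normalization constraint gives π = (0.2494, 0.2632, 0.4874).
So the stationary probability of Running is 0.2494.

0.2494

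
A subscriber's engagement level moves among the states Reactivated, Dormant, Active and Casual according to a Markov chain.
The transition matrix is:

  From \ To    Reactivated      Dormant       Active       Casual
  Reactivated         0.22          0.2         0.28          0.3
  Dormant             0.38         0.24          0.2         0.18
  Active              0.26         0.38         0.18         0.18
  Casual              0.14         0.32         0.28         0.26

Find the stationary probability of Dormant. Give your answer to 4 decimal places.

Let the stationary distribution be π with π = πP and π_1 + π_2 + π_3 + π_4 = 1.
π_1 = 0.22·π_1 + 0.38·π_2 + 0.26·π_3 + 0.14·π_4
π_2 = 0.2·π_1 + 0.24·π_2 + 0.38·π_3 + 0.32·π_4
π_3 = 0.28·π_1 + 0.2·π_2 + 0.18·π_3 + 0.28·π_4
Solving with the normalization constraint gives π = (0.2560, 0.2809, 0.2341, 0.2290).
So the stationary probability of Dormant is 0.2809.

0.2809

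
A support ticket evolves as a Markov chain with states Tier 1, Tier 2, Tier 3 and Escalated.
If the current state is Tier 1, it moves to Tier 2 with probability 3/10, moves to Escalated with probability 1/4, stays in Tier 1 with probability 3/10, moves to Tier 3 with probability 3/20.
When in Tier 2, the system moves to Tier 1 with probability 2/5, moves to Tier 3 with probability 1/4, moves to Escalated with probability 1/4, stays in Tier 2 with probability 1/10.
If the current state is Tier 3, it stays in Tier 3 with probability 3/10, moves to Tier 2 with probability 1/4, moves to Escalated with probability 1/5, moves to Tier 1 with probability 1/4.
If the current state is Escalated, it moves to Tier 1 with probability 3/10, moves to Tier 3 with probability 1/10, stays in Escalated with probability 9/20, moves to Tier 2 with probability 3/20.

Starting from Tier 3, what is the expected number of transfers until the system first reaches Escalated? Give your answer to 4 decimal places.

Let t(s) be the expected number of transfers to first reach Escalated from state s, with t(Escalated) = 0. Conditioning on the first transfer:
t(Tier 1) = 1 + 0.3·t(Tier 1) + 0.3·t(Tier 2) + 0.15·t(Tier 3)
t(Tier 2) = 1 + 0.4·t(Tier 1) + 0.1·t(Tier 2) + 0.25·t(Tier 3)
t(Tier 3) = 1 + 0.25·t(Tier 1) + 0.25·t(Tier 2) + 0.3·t(Tier 3)
Solving: t(Tier 1) = 4.1709, t(Tier 2) = 4.1913, t(Tier 3) = 4.4151.
Expected transfers from Tier 3 to Escalated: 4.4151.

4.4151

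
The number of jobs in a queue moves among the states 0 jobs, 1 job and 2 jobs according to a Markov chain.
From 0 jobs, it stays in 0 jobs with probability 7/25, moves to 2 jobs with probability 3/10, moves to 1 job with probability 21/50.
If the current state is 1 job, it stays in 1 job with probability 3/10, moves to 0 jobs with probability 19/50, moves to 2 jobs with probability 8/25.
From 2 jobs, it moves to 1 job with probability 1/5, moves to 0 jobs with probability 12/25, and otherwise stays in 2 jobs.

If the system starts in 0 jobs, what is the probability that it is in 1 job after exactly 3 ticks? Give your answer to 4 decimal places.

Propagate the distribution vector 3 ticks from 0 jobs.
After 0 ticks: (1.0000, 0.0000, 0.0000)
After 1 tick: (0.2800, 0.4200, 0.3000)
After 2 ticks: (0.3820, 0.3036, 0.3144)
After 3 ticks: (0.3732, 0.3144, 0.3124)
P(in 1 job after 3 ticks) = 0.3144

0.3144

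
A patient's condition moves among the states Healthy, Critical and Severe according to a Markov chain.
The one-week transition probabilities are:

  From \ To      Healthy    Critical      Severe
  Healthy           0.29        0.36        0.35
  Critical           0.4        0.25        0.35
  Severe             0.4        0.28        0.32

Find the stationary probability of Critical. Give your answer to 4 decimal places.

Let the stationary distribution be π with π = πP and π_1 + π_2 + π_3 = 1.
π_1 = 0.29·π_1 + 0.4·π_2 + 0.4·π_3
π_2 = 0.36·π_1 + 0.25·π_2 + 0.28·π_3
Solving with the normalization constraint gives π = (0.3604, 0.2998, 0.3398).
So the stationary probability of Critical is 0.2998.

0.2998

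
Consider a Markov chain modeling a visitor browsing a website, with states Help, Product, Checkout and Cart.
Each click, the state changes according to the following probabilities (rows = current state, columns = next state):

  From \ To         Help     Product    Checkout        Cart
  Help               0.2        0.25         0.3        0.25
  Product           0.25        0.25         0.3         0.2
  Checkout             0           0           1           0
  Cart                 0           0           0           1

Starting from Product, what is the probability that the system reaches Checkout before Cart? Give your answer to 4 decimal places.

Let h(s) be the probability of absorption at Checkout starting from transient state s. Then h(Checkout) = 1 and h(Cart) = 0. By first-step analysis:
h(Help) = 0.2·h(Help) + 0.25·h(Product) + 0.3·1 + 0.25·0
h(Product) = 0.25·h(Help) + 0.25·h(Product) + 0.3·1 + 0.2·0
Solving: h(Help) = 0.5581, h(Product) = 0.5860.
Starting from Product, the probability is 0.5860.

0.5860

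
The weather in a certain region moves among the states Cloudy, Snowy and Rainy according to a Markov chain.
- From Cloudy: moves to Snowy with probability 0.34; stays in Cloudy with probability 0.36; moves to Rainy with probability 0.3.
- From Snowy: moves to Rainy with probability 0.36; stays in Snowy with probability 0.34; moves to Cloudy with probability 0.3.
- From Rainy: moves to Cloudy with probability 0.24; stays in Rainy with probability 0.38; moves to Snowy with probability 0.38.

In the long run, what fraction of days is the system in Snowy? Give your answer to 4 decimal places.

0.3540

Let the stationary distribution be π with π = πP and π_1 + π_2 + π_3 = 1.
π_1 = 0.36·π_1 + 0.3·π_2 + 0.24·π_3
π_2 = 0.34·π_1 + 0.34·π_2 + 0.38·π_3
Solving with the normalization constraint gives π = (0.2969, 0.3540, 0.3492).
So the stationary probability of Snowy is 0.3540.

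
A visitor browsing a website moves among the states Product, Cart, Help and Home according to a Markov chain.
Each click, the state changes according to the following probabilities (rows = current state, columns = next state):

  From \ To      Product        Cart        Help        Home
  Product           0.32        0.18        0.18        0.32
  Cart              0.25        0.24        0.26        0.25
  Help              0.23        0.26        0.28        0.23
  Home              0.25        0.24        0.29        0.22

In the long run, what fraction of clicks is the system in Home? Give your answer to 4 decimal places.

Let the stationary distribution be π with π = πP and π_1 + π_2 + π_3 + π_4 = 1.
π_1 = 0.32·π_1 + 0.25·π_2 + 0.23·π_3 + 0.25·π_4
π_2 = 0.18·π_1 + 0.24·π_2 + 0.26·π_3 + 0.24·π_4
π_3 = 0.18·π_1 + 0.26·π_2 + 0.28·π_3 + 0.29·π_4
Solving with the normalization constraint gives π = (0.2634, 0.2292, 0.2516, 0.2557).
So the stationary probability of Home is 0.2557.

0.2557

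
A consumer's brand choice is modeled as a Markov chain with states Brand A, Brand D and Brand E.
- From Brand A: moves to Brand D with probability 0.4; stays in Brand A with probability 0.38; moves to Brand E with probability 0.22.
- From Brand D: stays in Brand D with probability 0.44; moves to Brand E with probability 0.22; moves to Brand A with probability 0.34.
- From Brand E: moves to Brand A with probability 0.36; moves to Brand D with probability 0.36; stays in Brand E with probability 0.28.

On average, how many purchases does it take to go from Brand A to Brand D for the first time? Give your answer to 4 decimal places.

2.5599

Let t(s) be the expected number of purchases to first reach Brand D from state s, with t(Brand D) = 0. Conditioning on the first purchase:
t(Brand A) = 1 + 0.38·t(Brand A) + 0.22·t(Brand E)
t(Brand E) = 1 + 0.36·t(Brand A) + 0.28·t(Brand E)
Solving: t(Brand A) = 2.5599, t(Brand E) = 2.6688.
Expected purchases from Brand A to Brand D: 2.5599.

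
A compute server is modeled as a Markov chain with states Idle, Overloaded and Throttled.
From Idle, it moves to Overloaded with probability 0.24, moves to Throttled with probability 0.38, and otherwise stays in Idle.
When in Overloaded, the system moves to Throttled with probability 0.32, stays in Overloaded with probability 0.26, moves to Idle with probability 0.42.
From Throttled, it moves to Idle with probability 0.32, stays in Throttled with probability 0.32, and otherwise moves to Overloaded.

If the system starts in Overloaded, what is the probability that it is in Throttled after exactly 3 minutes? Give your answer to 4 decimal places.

0.3423

Propagate the distribution vector 3 minutes from Overloaded.
After 0 minutes: (0.0000, 1.0000, 0.0000)
After 1 minute: (0.4200, 0.2600, 0.3200)
After 2 minutes: (0.3712, 0.2836, 0.3452)
After 3 minutes: (0.3706, 0.2871, 0.3423)
P(in Throttled after 3 minutes) = 0.3423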